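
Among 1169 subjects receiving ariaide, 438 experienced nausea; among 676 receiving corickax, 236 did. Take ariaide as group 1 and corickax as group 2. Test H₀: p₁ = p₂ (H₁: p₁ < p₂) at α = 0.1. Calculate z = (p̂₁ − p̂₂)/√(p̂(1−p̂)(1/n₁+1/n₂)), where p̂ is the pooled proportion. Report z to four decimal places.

z = 1.0989

p̂₁ = 438/1169 ≈ 0.374679, p̂₂ = 236/676 ≈ 0.349112.
Pooled p̂ = (438+236)/(1169+676) = 674/1845 = 0.365312.
SE = √(0.231859 × 0.00233472) = 0.023266.
z = (0.374679 − 0.349112)/0.023266 = 0.025567/0.023266 = 1.0989.
p-value = P(Z < 1.099) ≈ 0.8641; since p > α = 0.1, fail to reject H₀.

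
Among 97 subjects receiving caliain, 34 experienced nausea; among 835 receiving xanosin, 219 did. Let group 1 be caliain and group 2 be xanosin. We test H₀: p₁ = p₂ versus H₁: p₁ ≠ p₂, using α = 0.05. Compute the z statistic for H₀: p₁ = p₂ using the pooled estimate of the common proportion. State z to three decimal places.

z = 1.850

p̂₁ = 34/97 = 0.35052, p̂₂ = 219/835 = 0.26228.
Pooled p̂ = (34+219)/(97+835) = 253/932 = 0.27146.
SE = √(p̂(1−p̂)(1/n₁+1/n₂)) = √(0.27146·0.72854·0.0115069) = √(0.00227571) = 0.04770.
z = (0.35052 − 0.26228)/0.04770 = 0.08824/0.04770 = 1.850.
p-value = 2·P(Z > 1.850) ≈ 0.0644. With α = 0.05, fail to reject H₀.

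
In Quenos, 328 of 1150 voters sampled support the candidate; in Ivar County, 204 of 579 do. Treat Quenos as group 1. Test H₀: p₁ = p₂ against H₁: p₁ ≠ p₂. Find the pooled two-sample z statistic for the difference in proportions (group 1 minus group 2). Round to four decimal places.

p̂₁ = 328/1150 = 0.2852174, p̂₂ = 204/579 = 0.3523316.
Pooled p̂ = (328+204)/(1150+579) = 532/1729 = 0.3076923.
SE = √(0.213018 × 0.00259668) = 0.0235189.
z = (0.2852174 − 0.3523316)/0.0235189 = -0.0671142/0.0235189 = -2.8536.
Two-sided p-value ≈ 2·Φ(−2.854) = 0.0043.

z = -2.8536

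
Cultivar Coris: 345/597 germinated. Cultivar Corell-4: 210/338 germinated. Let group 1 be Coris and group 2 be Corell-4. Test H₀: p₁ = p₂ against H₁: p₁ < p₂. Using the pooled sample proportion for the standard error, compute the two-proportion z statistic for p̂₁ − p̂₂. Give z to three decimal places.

z = -1.298

p̂₁ = 345/597 = 0.577889, p̂₂ = 210/338 = 0.621302.
Pooled p̂ = (345+210)/(597+338) = 555/935 = 0.593583.
SE = √(0.241242 × 0.00463362) = 0.033434.
z = (0.577889 − 0.621302)/0.033434 = -0.043413/0.033434 = -1.298.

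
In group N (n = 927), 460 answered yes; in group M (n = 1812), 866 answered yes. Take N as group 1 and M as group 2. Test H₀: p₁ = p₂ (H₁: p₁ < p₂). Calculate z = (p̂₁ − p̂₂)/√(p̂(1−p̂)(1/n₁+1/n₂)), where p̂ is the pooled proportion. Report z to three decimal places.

z = 0.907

p̂₁ = 460/927 ≈ 0.49622, p̂₂ = 866/1812 ≈ 0.47792.
Pooled p̂ = (460+866)/(927+1812) = 1326/2739 = 0.48412.
SE = √(p̂(1−p̂)(1/n₁+1/n₂)) = √(0.48412·0.51588·0.00163063) = √(0.000407245) = 0.02018.
z = (0.49622 − 0.47792)/0.02018 = 0.01830/0.02018 = 0.907.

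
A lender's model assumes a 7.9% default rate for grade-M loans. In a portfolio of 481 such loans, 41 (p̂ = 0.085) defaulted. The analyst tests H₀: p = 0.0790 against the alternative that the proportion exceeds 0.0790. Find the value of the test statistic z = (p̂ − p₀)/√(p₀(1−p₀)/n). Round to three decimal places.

z = 0.507

p̂ = 41/481 ≈ 0.08524.
SE = √(p₀(1−p₀)/n) = √(0.072759/481) = 0.01230.
z = (0.08524 − 0.079)/0.01230 = 0.00624/0.01230 = 0.507.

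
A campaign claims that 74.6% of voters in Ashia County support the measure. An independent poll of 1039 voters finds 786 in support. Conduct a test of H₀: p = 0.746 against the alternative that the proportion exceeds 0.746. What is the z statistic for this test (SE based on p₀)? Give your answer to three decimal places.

z = 0.777

p̂ = 786/1039 = 0.756497.
SE = √(p₀(1−p₀)/n) = √(0.18948/1039) = 0.013504.
z = (0.756497 − 0.746)/0.013504 = 0.010497/0.013504 = 0.777.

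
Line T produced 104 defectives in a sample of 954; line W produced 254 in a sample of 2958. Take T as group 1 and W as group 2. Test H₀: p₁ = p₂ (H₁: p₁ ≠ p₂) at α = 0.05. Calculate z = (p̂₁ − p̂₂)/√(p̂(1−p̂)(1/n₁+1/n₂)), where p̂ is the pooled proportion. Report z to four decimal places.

p̂₁ = 104/954 ≈ 0.1090147, p̂₂ = 254/2958 ≈ 0.0858688.
Pooled p̂ = (104+254)/(954+2958) = 358/3912 = 0.0915133.
SE = √(p̂(1−p̂)(1/n₁+1/n₂)) = √(0.0915133·0.9084867·0.00138628) = √(0.000115254) = 0.0107356.
z = (0.1090147 − 0.0858688)/0.0107356 = 0.0231459/0.0107356 = 2.1560.
Two-sided p-value ≈ 2·Φ(−2.156) = 0.0311; since p < α = 0.05, reject H₀.

z = 2.1560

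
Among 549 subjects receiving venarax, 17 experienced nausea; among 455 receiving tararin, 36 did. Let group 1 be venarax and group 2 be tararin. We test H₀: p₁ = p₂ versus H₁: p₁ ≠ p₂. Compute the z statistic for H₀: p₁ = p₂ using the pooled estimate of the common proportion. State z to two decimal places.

z = -3.40

p̂₁ = 17/549 ≈ 0.03097, p̂₂ = 36/455 ≈ 0.07912.
Pooled p̂ = (17+36)/(549+455) = 53/1004 = 0.05279.
SE = √(p̂(1−p̂)(1/n₁+1/n₂)) = √(0.05279·0.94721·0.0040193) = √(0.000200974) = 0.01418.
z = (0.03097 − 0.07912)/0.01418 = -0.04815/0.01418 = -3.40.
p-value = 2·P(Z > 3.397) ≈ 0.0007.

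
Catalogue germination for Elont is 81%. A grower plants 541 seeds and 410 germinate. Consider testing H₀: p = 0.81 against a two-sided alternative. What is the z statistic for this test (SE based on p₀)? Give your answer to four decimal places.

z = -3.0916

p̂ = 410/541 ≈ 0.7578558.
SE = √(p₀(1−p₀)/n) = √(0.1539/541) = 0.0168663.
z = (0.7578558 − 0.81)/0.0168663 = -0.0521442/0.0168663 = -3.0916.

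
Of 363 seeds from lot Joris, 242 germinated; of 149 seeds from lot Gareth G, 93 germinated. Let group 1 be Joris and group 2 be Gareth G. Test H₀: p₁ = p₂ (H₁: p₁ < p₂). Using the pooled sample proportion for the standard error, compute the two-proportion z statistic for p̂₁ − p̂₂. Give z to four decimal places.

z = 0.9186

p̂₁ = 242/363 ≈ 0.666667, p̂₂ = 93/149 ≈ 0.624161.
Pooled p̂ = (242+93)/(363+149) = 335/512 = 0.654297.
SE = √(p̂(1−p̂)(1/n₁+1/n₂)) = √(0.654297·0.345703·0.00946623) = √(0.00214119) = 0.046273.
z = (0.666667 − 0.624161)/0.046273 = 0.042506/0.046273 = 0.9186.
p-value = P(Z < 0.919) ≈ 0.8208.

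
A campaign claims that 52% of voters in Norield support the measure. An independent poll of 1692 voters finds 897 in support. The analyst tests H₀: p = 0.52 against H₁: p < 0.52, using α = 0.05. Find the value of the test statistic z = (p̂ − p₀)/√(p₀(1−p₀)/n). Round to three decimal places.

z = 0.835

p̂ = 897/1692 = 0.53014.
Under H₀, SE = √(0.52·0.48/1692) = √(0.000147518) = 0.01215.
z = (0.53014 − 0.52)/0.01215 = 0.01014/0.01215 = 0.835.
p-value = P(Z < 0.835) ≈ 0.7981; since p > α = 0.05, fail to reject H₀.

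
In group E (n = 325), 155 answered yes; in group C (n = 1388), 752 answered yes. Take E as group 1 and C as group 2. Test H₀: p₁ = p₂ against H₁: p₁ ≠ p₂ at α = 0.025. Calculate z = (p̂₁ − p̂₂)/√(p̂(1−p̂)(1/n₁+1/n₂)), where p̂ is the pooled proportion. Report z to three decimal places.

p̂₁ = 155/325 ≈ 0.47692, p̂₂ = 752/1388 ≈ 0.54179.
Pooled p̂ = (155+752)/(325+1388) = 907/1713 = 0.52948.
SE = √(0.249131 × 0.00379738) = 0.03076.
z = (0.47692 − 0.54179)/0.03076 = -0.06487/0.03076 = -2.109.
p-value = 2·P(Z > 2.109) ≈ 0.0350; since p > α = 0.025, fail to reject H₀.

z = -2.109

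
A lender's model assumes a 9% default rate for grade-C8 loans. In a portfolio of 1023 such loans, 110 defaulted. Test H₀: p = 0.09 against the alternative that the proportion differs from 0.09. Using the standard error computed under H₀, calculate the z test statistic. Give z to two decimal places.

z = 1.96

p̂ = 110/1023 ≈ 0.10753.
SE = √(p₀(1−p₀)/n) = √(0.0819/1023) = 0.00895.
z = (0.10753 − 0.09)/0.00895 = 0.01753/0.00895 = 1.96.
p-value = 2·P(Z > 1.959) ≈ 0.0501.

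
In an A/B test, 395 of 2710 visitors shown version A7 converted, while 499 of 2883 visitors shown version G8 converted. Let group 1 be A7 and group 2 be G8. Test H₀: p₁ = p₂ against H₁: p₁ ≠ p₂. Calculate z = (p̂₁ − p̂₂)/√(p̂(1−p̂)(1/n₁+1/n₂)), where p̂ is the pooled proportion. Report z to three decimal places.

p̂₁ = 395/2710 ≈ 0.145756, p̂₂ = 499/2883 ≈ 0.173084.
Pooled p̂ = (395+499)/(2710+2883) = 894/5593 = 0.159843.
SE = √(0.134293 × 0.000715865) = 0.009805.
z = (0.145756 − 0.173084)/0.009805 = -0.027328/0.009805 = -2.787.

z = -2.787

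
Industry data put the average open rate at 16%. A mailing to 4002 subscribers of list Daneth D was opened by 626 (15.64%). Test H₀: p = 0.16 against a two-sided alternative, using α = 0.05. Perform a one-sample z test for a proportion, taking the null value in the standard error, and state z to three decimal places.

p̂ = 626/4002 = 0.15642.
Standard error under H₀: √(0.16×0.84/4002) = 0.00580.
z = (0.15642 − 0.16)/0.00580 = -0.00358/0.00580 = -0.617.
Two-sided p-value ≈ 2·Φ(−0.617) = 0.5369, so at α = 0.05 we fail to reject H₀.

z = -0.617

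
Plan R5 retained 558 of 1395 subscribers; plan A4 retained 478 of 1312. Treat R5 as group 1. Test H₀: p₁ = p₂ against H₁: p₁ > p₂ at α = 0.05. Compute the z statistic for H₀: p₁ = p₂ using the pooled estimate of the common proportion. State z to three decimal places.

z = 1.908

p̂₁ = 558/1395 = 0.400000, p̂₂ = 478/1312 = 0.364329.
Pooled p̂ = (558+478)/(1395+1312) = 1036/2707 = 0.382711.
SE = √(0.236243 × 0.00147904) = 0.018693.
z = (0.400000 − 0.364329)/0.018693 = 0.035671/0.018693 = 1.908.
p-value = P(Z > 1.908) ≈ 0.0282. With α = 0.05, reject H₀.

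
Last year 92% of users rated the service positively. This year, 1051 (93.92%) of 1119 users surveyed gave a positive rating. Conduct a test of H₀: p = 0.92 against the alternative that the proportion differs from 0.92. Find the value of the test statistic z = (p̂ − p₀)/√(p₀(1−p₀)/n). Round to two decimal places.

p̂ = 1051/1119 = 0.9392.
SE = √(p₀(1−p₀)/n) = √(0.0736/1119) = 0.0081.
z = (0.9392 − 0.92)/0.0081 = 0.0192/0.0081 = 2.37.
p-value = 2·P(Z > 2.371) ≈ 0.0177.

z = 2.37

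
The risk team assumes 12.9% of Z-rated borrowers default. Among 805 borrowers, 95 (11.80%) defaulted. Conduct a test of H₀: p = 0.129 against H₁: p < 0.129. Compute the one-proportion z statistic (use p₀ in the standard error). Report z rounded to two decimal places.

p̂ = 95/805 = 0.1180.
SE = √(p₀(1−p₀)/n) = √(0.11236/805) = 0.0118.
z = (0.1180 − 0.129)/0.0118 = -0.0110/0.0118 = -0.93.

z = -0.93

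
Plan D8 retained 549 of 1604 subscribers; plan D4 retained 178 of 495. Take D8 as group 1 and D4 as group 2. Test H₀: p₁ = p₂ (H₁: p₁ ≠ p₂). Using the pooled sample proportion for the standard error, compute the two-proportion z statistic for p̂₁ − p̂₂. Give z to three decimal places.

z = -0.708

p̂₁ = 549/1604 = 0.342269, p̂₂ = 178/495 = 0.359596.
Pooled p̂ = (549+178)/(1604+495) = 727/2099 = 0.346355.
SE = √(p̂(1−p̂)(1/n₁+1/n₂)) = √(0.346355·0.653645·0.00264364) = √(0.000598503) = 0.024464.
z = (0.342269 − 0.359596)/0.024464 = -0.017327/0.024464 = -0.708.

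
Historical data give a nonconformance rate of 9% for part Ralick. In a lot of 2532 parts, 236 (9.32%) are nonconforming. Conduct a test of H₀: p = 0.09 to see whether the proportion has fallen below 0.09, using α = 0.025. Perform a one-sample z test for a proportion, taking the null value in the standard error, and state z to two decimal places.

p̂ = 236/2532 ≈ 0.0932.
Standard error under H₀: √(0.09×0.91/2532) = 0.0057.
z = (0.0932 − 0.09)/0.0057 = 0.0032/0.0057 = 0.56.
p-value = P(Z < 0.564) ≈ 0.7136. With α = 0.025, fail to reject H₀.

z = 0.56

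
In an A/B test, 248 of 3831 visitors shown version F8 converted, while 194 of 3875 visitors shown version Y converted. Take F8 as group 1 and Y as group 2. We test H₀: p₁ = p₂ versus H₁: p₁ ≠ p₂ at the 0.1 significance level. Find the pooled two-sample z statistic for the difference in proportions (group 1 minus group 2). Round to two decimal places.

z = 2.77

p̂₁ = 248/3831 = 0.06474, p̂₂ = 194/3875 = 0.05006.
Pooled p̂ = (248+194)/(3831+3875) = 442/7706 = 0.05736.
SE = √(p̂(1−p̂)(1/n₁+1/n₂)) = √(0.05736·0.94264·0.000519093) = √(2.80663e-05) = 0.00530.
z = (0.06474 − 0.05006)/0.00530 = 0.01468/0.00530 = 2.77.
Two-sided p-value ≈ 2·Φ(−2.769) = 0.0056, so at α = 0.1 we reject H₀.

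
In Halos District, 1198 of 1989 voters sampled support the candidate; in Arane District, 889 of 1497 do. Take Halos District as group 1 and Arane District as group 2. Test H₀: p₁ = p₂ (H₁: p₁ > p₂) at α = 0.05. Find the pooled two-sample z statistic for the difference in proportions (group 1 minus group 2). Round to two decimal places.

p̂₁ = 1198/1989 = 0.6023, p̂₂ = 889/1497 = 0.5939.
Pooled p̂ = (1198+889)/(1989+1497) = 2087/3486 = 0.5987.
SE = √(0.240262 × 0.00117077) = 0.0168.
z = (0.6023 − 0.5939)/0.0168 = 0.0084/0.0168 = 0.50.
p-value = P(Z > 0.504) ≈ 0.3070; since p > α = 0.05, fail to reject H₀.

z = 0.50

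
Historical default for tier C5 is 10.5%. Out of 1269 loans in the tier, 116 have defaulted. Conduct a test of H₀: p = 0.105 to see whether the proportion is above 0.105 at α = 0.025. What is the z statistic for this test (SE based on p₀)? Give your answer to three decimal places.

p̂ = 116/1269 = 0.091411.
SE = √(p₀(1−p₀)/n) = √(0.093975/1269) = 0.008605.
z = (0.091411 − 0.105)/0.008605 = -0.013589/0.008605 = -1.579.
p-value = P(Z > -1.579) ≈ 0.9429, so at α = 0.025 we fail to reject H₀.

z = -1.579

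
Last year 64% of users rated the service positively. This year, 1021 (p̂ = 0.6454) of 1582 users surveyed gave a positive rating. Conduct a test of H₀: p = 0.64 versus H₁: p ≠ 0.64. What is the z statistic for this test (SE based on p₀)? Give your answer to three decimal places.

p̂ = 1021/1582 = 0.645386.
Standard error under H₀: √(0.64×0.36/1582) = 0.012068.
z = (0.645386 − 0.64)/0.012068 = 0.005386/0.012068 = 0.446.
Two-sided p-value ≈ 2·Φ(−0.446) = 0.6554.

z = 0.446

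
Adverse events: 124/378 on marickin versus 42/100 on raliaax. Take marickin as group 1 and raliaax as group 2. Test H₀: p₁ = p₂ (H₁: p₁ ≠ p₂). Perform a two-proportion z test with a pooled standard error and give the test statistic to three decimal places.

z = -1.718

p̂₁ = 124/378 = 0.32804, p̂₂ = 42/100 = 0.42000.
Pooled p̂ = (124+42)/(378+100) = 166/478 = 0.34728.
SE = √(p̂(1−p̂)(1/n₁+1/n₂)) = √(0.34728·0.65272·0.0126455) = √(0.00286644) = 0.05354.
z = (0.32804 − 0.42000)/0.05354 = -0.09196/0.05354 = -1.718.
p-value = 2·P(Z > 1.718) ≈ 0.0859.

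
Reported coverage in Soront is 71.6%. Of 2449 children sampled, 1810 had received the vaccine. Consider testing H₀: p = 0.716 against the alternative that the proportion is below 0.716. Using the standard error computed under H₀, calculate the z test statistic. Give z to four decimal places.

z = 2.5326

p̂ = 1810/2449 = 0.739077.
Standard error under H₀: √(0.716×0.284/2449) = 0.009112.
z = (0.739077 − 0.716)/0.009112 = 0.023077/0.009112 = 2.5326.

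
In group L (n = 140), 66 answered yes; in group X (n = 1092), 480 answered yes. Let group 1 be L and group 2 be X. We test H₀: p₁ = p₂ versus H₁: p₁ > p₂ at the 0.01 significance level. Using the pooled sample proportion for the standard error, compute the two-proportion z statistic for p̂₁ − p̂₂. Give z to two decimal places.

p̂₁ = 66/140 = 0.4714, p̂₂ = 480/1092 = 0.4396.
Pooled p̂ = (66+480)/(140+1092) = 546/1232 = 0.4432.
SE = √(0.246772 × 0.00805861) = 0.0446.
z = (0.4714 − 0.4396)/0.0446 = 0.0318/0.0446 = 0.71.
p-value = P(Z > 0.715) ≈ 0.2374; since p > α = 0.01, fail to reject H₀.

z = 0.71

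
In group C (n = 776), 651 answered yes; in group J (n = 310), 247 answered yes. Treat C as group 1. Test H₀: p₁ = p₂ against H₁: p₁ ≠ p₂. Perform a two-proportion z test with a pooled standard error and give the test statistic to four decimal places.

p̂₁ = 651/776 = 0.838918, p̂₂ = 247/310 = 0.796774.
Pooled p̂ = (651+247)/(776+310) = 898/1086 = 0.826888.
SE = √(0.143144 × 0.00451447) = 0.025421.
z = (0.838918 − 0.796774)/0.025421 = 0.042144/0.025421 = 1.6578.
p-value = 2·P(Z > 1.658) ≈ 0.0974.

z = 1.6578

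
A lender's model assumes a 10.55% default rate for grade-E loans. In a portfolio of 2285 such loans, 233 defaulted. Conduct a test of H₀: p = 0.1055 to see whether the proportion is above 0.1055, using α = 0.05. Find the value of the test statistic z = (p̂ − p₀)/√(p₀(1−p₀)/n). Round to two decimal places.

z = -0.55

p̂ = 233/2285 ≈ 0.1020.
SE = √(p₀(1−p₀)/n) = √(0.09437/2285) = 0.0064.
z = (0.1020 − 0.1055)/0.0064 = -0.0035/0.0064 = -0.55.
p-value = P(Z > -0.549) ≈ 0.7086; since p > α = 0.05, fail to reject H₀.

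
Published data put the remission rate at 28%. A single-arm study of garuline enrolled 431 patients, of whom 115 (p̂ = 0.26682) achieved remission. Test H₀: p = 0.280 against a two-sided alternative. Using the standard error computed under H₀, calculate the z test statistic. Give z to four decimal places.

z = -0.6093

p̂ = 115/431 ≈ 0.266821.
Under H₀, SE = √(0.28·0.72/431) = √(0.000467749) = 0.021628.
z = (0.266821 − 0.28)/0.021628 = -0.013179/0.021628 = -0.6093.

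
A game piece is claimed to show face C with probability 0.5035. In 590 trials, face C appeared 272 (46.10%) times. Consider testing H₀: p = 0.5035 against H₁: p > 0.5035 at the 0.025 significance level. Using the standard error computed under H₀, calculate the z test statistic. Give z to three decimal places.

z = -2.064

p̂ = 272/590 = 0.46102.
Standard error under H₀: √(0.5035×0.4965/590) = 0.02058.
z = (0.46102 − 0.5035)/0.02058 = -0.04248/0.02058 = -2.064.
p-value = P(Z > -2.064) ≈ 0.9805. With α = 0.025, fail to reject H₀.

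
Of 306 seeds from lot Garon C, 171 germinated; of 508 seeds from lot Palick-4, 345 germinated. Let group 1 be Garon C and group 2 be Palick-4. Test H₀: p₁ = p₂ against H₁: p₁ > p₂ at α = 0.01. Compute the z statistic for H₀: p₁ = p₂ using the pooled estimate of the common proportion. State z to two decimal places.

z = -3.45

p̂₁ = 171/306 = 0.5588, p̂₂ = 345/508 = 0.6791.
Pooled p̂ = (171+345)/(306+508) = 516/814 = 0.6339.
SE = √(0.232069 × 0.00523648) = 0.0349.
z = (0.5588 − 0.6791)/0.0349 = -0.1203/0.0349 = -3.45.
p-value = P(Z > -3.451) ≈ 0.9997; since p > α = 0.01, fail to reject H₀.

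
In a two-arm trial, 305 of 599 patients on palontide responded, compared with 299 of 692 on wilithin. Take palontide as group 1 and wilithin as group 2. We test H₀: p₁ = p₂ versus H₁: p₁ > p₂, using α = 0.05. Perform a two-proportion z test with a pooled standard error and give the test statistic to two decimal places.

p̂₁ = 305/599 ≈ 0.5092, p̂₂ = 299/692 ≈ 0.4321.
Pooled p̂ = (305+299)/(599+692) = 604/1291 = 0.4679.
SE = √(0.248967 × 0.00311454) = 0.0278.
z = (0.5092 − 0.4321)/0.0278 = 0.0771/0.0278 = 2.77.
p-value = P(Z > 2.769) ≈ 0.0028. With α = 0.05, reject H₀.

z = 2.77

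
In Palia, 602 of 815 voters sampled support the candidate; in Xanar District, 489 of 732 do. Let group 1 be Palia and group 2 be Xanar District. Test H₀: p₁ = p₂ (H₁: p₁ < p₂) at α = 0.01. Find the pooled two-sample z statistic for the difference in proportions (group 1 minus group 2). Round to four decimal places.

p̂₁ = 602/815 ≈ 0.738650, p̂₂ = 489/732 ≈ 0.668033.
Pooled p̂ = (602+489)/(815+732) = 1091/1547 = 0.705236.
SE = √(0.207878 × 0.00259311) = 0.023217.
z = (0.738650 − 0.668033)/0.023217 = 0.070617/0.023217 = 3.0416.
p-value = P(Z < 3.042) ≈ 0.9988, so at α = 0.01 we fail to reject H₀.

z = 3.0416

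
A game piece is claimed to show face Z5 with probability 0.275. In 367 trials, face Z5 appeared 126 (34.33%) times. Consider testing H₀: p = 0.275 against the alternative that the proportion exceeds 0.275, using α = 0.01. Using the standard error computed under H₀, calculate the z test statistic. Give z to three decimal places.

z = 2.931

p̂ = 126/367 ≈ 0.34332.
Under H₀, SE = √(0.275·0.725/367) = √(0.000543256) = 0.02331.
z = (0.34332 − 0.275)/0.02331 = 0.06832/0.02331 = 2.931.
p-value = P(Z > 2.931) ≈ 0.0017; since p < α = 0.01, reject H₀.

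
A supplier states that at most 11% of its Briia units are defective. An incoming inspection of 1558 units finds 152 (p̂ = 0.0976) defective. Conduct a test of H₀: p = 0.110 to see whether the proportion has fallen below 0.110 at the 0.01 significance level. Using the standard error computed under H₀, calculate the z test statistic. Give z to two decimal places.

z = -1.57

p̂ = 152/1558 ≈ 0.0976.
SE = √(p₀(1−p₀)/n) = √(0.0979/1558) = 0.0079.
z = (0.0976 − 0.11)/0.0079 = -0.0124/0.0079 = -1.57.
p-value = P(Z < -1.569) ≈ 0.0583; since p > α = 0.01, fail to reject H₀.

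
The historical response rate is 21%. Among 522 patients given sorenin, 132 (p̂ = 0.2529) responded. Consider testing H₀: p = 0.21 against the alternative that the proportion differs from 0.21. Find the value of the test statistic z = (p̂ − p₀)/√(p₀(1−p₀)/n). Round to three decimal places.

z = 2.405

p̂ = 132/522 = 0.252874.
Standard error under H₀: √(0.21×0.79/522) = 0.017827.
z = (0.252874 − 0.21)/0.017827 = 0.042874/0.017827 = 2.405.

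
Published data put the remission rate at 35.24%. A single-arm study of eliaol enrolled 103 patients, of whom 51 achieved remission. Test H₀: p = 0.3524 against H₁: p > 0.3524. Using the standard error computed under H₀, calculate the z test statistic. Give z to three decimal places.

p̂ = 51/103 = 0.49515.
Under H₀, SE = √(0.3524·0.6476/103) = √(0.00221567) = 0.04707.
z = (0.49515 − 0.3524)/0.04707 = 0.14275/0.04707 = 3.033.
p-value = P(Z > 3.033) ≈ 0.0012.

z = 3.033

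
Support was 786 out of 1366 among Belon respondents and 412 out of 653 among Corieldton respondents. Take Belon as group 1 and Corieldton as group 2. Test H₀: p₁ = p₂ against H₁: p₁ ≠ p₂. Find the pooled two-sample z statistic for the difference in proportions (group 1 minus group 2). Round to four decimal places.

z = -2.3762

p̂₁ = 786/1366 = 0.575403, p̂₂ = 412/653 = 0.630934.
Pooled p̂ = (786+412)/(1366+653) = 1198/2019 = 0.593363.
SE = √(0.241283 × 0.00226346) = 0.023370.
z = (0.575403 − 0.630934)/0.023370 = -0.055531/0.023370 = -2.3762.
Two-sided p-value ≈ 2·Φ(−2.376) = 0.0175.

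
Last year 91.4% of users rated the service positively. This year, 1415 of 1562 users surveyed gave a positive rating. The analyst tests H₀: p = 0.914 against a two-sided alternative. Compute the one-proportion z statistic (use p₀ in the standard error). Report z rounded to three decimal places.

p̂ = 1415/1562 = 0.905890.
Under H₀, SE = √(0.914·0.086/1562) = √(5.03227e-05) = 0.007094.
z = (0.905890 − 0.914)/0.007094 = -0.008110/0.007094 = -1.143.
p-value = 2·P(Z > 1.143) ≈ 0.2529.

z = -1.143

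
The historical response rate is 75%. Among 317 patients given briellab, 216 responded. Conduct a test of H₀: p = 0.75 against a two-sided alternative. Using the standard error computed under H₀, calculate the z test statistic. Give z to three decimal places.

p̂ = 216/317 = 0.68139.
SE = √(p₀(1−p₀)/n) = √(0.1875/317) = 0.02432.
z = (0.68139 − 0.75)/0.02432 = -0.06861/0.02432 = -2.821.
p-value = 2·P(Z > 2.821) ≈ 0.0048.

z = -2.821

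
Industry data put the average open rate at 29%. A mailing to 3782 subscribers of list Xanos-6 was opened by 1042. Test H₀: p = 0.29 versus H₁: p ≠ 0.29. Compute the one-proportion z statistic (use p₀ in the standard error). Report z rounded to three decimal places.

z = -1.963

p̂ = 1042/3782 ≈ 0.275516.
Standard error under H₀: √(0.29×0.71/3782) = 0.007378.
z = (0.275516 − 0.29)/0.007378 = -0.014484/0.007378 = -1.963.
Two-sided p-value ≈ 2·Φ(−1.963) = 0.0496.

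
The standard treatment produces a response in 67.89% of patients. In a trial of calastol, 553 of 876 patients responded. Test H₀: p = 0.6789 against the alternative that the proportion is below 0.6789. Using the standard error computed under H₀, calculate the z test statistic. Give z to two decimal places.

p̂ = 553/876 ≈ 0.63128.
Under H₀, SE = √(0.6789·0.3211/876) = √(0.000248852) = 0.01578.
z = (0.63128 − 0.6789)/0.01578 = -0.04762/0.01578 = -3.02.
p-value = P(Z < -3.019) ≈ 0.0013.

z = -3.02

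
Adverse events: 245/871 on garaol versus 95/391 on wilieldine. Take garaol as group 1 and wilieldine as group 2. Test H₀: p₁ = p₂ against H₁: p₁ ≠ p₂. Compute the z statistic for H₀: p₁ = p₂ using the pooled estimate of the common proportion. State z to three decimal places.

p̂₁ = 245/871 ≈ 0.28129, p̂₂ = 95/391 ≈ 0.24297.
Pooled p̂ = (245+95)/(871+391) = 340/1262 = 0.26941.
SE = √(0.19683 × 0.00370565) = 0.02701.
z = (0.28129 − 0.24297)/0.02701 = 0.03832/0.02701 = 1.419.
Two-sided p-value ≈ 2·Φ(−1.419) = 0.1559.

z = 1.419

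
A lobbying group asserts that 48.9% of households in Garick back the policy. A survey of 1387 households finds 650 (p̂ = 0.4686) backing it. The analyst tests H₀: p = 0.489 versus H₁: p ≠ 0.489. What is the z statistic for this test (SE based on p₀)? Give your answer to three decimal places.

z = -1.517

p̂ = 650/1387 = 0.46864.
Standard error under H₀: √(0.489×0.511/1387) = 0.01342.
z = (0.46864 − 0.489)/0.01342 = -0.02036/0.01342 = -1.517.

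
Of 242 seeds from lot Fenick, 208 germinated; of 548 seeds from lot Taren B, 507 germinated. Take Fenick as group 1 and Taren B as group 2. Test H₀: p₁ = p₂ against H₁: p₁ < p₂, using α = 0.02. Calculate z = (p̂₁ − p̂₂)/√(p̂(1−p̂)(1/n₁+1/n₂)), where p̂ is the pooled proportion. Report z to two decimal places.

p̂₁ = 208/242 = 0.85950, p̂₂ = 507/548 = 0.92518.
Pooled p̂ = (208+507)/(242+548) = 715/790 = 0.90506.
SE = √(p̂(1−p̂)(1/n₁+1/n₂)) = √(0.90506·0.09494·0.00595705) = √(0.000511852) = 0.02262.
z = (0.85950 − 0.92518)/0.02262 = -0.06568/0.02262 = -2.90.
p-value = P(Z < -2.903) ≈ 0.0018, so at α = 0.02 we reject H₀.

z = -2.90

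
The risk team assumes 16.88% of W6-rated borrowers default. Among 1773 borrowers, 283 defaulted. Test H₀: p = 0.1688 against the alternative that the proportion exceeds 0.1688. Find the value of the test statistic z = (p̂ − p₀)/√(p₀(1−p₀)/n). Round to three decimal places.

p̂ = 283/1773 ≈ 0.159616.
Standard error under H₀: √(0.1688×0.8312/1773) = 0.008896.
z = (0.159616 − 0.1688)/0.008896 = -0.009184/0.008896 = -1.032.
p-value = P(Z > -1.032) ≈ 0.8490.

z = -1.032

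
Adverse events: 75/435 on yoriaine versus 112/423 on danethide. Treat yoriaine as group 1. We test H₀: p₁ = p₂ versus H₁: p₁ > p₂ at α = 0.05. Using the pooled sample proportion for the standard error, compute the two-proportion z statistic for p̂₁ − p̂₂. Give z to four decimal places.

z = -3.2762

p̂₁ = 75/435 ≈ 0.1724138, p̂₂ = 112/423 ≈ 0.2647754.
Pooled p̂ = (75+112)/(435+423) = 187/858 = 0.2179487.
SE = √(0.170447 × 0.00466292) = 0.0281919.
z = (0.1724138 − 0.2647754)/0.0281919 = -0.0923616/0.0281919 = -3.2762.
p-value = P(Z > -3.276) ≈ 0.9995. With α = 0.05, fail to reject H₀.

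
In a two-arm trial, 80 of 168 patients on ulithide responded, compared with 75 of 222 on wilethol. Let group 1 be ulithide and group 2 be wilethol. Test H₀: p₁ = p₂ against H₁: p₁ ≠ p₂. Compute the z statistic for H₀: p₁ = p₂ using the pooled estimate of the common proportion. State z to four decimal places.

z = 2.7647

p̂₁ = 80/168 ≈ 0.476190, p̂₂ = 75/222 ≈ 0.337838.
Pooled p̂ = (80+75)/(168+222) = 155/390 = 0.397436.
SE = √(p̂(1−p̂)(1/n₁+1/n₂)) = √(0.397436·0.602564·0.0104569) = √(0.00250422) = 0.050042.
z = (0.476190 − 0.337838)/0.050042 = 0.138352/0.050042 = 2.7647.
p-value = 2·P(Z > 2.765) ≈ 0.0057.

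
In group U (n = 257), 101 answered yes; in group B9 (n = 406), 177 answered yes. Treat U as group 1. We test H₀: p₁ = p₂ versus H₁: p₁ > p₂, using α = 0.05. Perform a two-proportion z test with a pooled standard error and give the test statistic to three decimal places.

z = -1.092

p̂₁ = 101/257 ≈ 0.39300, p̂₂ = 177/406 ≈ 0.43596.
Pooled p̂ = (101+177)/(257+406) = 278/663 = 0.41931.
SE = √(p̂(1−p̂)(1/n₁+1/n₂)) = √(0.41931·0.58069·0.0063541) = √(0.00154715) = 0.03933.
z = (0.39300 − 0.43596)/0.03933 = -0.04296/0.03933 = -1.092.
p-value = P(Z > -1.092) ≈ 0.8627; since p > α = 0.05, fail to reject H₀.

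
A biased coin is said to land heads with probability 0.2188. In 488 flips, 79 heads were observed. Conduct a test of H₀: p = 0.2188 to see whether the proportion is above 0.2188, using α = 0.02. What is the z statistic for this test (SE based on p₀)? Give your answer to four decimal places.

p̂ = 79/488 = 0.161885.
Under H₀, SE = √(0.2188·0.7812/488) = √(0.000350259) = 0.018715.
z = (0.161885 − 0.2188)/0.018715 = -0.056915/0.018715 = -3.0411.
p-value = P(Z > -3.041) ≈ 0.9988, so at α = 0.02 we fail to reject H₀.

z = -3.0411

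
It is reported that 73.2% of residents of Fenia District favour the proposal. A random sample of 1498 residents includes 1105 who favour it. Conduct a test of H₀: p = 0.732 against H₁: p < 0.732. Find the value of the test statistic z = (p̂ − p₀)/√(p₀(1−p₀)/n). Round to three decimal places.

p̂ = 1105/1498 = 0.73765.
Under H₀, SE = √(0.732·0.268/1498) = √(0.000130959) = 0.01144.
z = (0.73765 − 0.732)/0.01144 = 0.00565/0.01144 = 0.494.
p-value = P(Z < 0.494) ≈ 0.6893.

z = 0.494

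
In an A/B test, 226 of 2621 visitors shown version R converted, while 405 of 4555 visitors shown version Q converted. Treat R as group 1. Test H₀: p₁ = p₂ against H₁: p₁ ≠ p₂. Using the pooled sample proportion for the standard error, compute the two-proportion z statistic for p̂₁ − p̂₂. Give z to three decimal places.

p̂₁ = 226/2621 ≈ 0.086227, p̂₂ = 405/4555 ≈ 0.088913.
Pooled p̂ = (226+405)/(2621+4555) = 631/7176 = 0.087932.
SE = √(0.0802 × 0.000601073) = 0.006943.
z = (0.086227 − 0.088913)/0.006943 = -0.002686/0.006943 = -0.387.
p-value = 2·P(Z > 0.387) ≈ 0.6988.

z = -0.387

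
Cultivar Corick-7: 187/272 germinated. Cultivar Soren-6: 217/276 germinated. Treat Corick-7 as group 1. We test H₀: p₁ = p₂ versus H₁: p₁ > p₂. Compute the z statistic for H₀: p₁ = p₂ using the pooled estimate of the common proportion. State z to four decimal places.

z = -2.6255

p̂₁ = 187/272 = 0.687500, p̂₂ = 217/276 = 0.786232.
Pooled p̂ = (187+217)/(272+276) = 404/548 = 0.737226.
SE = √(0.193724 × 0.00729966) = 0.037605.
z = (0.687500 − 0.786232)/0.037605 = -0.098732/0.037605 = -2.6255.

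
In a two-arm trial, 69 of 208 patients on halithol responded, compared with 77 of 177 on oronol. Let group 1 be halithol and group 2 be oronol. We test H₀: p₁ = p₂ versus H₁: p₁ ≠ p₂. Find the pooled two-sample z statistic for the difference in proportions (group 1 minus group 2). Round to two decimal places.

z = -2.08

p̂₁ = 69/208 ≈ 0.3317, p̂₂ = 77/177 ≈ 0.4350.
Pooled p̂ = (69+77)/(208+177) = 146/385 = 0.3792.
SE = √(p̂(1−p̂)(1/n₁+1/n₂)) = √(0.3792·0.6208·0.0104574) = √(0.0024618) = 0.0496.
z = (0.3317 − 0.4350)/0.0496 = -0.1033/0.0496 = -2.08.
p-value = 2·P(Z > 2.082) ≈ 0.0374.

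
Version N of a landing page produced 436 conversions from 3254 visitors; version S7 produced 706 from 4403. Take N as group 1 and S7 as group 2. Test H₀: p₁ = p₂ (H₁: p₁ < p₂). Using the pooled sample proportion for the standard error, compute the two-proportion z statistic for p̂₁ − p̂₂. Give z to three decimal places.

p̂₁ = 436/3254 = 0.133989, p̂₂ = 706/4403 = 0.160345.
Pooled p̂ = (436+706)/(3254+4403) = 1142/7657 = 0.149145.
SE = √(0.1269 × 0.000534432) = 0.008235.
z = (0.133989 − 0.160345)/0.008235 = -0.026356/0.008235 = -3.200.
p-value = P(Z < -3.200) ≈ 0.0007.

z = -3.200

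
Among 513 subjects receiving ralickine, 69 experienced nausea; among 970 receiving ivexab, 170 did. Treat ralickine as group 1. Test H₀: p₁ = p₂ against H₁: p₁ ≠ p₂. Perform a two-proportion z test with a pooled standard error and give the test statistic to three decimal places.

p̂₁ = 69/513 = 0.134503, p̂₂ = 170/970 = 0.175258.
Pooled p̂ = (69+170)/(513+970) = 239/1483 = 0.161160.
SE = √(p̂(1−p̂)(1/n₁+1/n₂)) = √(0.161160·0.838840·0.00298025) = √(0.000402891) = 0.020072.
z = (0.134503 − 0.175258)/0.020072 = -0.040755/0.020072 = -2.030.

z = -2.030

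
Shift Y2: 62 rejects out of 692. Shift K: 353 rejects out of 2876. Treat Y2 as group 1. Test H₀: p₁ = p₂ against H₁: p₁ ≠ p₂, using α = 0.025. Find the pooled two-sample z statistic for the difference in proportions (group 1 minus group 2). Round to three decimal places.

z = -2.442

p̂₁ = 62/692 ≈ 0.08960, p̂₂ = 353/2876 ≈ 0.12274.
Pooled p̂ = (62+353)/(692+2876) = 415/3568 = 0.11631.
SE = √(0.102783 × 0.00179279) = 0.01357.
z = (0.08960 − 0.12274)/0.01357 = -0.03314/0.01357 = -2.442.
p-value = 2·P(Z > 2.442) ≈ 0.0146. With α = 0.025, reject H₀.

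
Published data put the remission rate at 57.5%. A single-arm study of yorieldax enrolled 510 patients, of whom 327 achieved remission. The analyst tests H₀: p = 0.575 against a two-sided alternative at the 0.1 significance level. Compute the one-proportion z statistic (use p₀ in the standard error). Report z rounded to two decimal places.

p̂ = 327/510 ≈ 0.6412.
SE = √(p₀(1−p₀)/n) = √(0.24438/510) = 0.0219.
z = (0.6412 − 0.575)/0.0219 = 0.0662/0.0219 = 3.02.
Two-sided p-value ≈ 2·Φ(−3.023) = 0.0025, so at α = 0.1 we reject H₀.

z = 3.02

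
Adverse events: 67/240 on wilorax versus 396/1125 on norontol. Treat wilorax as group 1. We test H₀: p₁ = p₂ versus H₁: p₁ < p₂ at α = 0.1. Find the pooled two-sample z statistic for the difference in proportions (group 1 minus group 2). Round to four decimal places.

p̂₁ = 67/240 ≈ 0.2791667, p̂₂ = 396/1125 ≈ 0.3520000.
Pooled p̂ = (67+396)/(240+1125) = 463/1365 = 0.3391941.
SE = √(p̂(1−p̂)(1/n₁+1/n₂)) = √(0.3391941·0.6608059·0.00505556) = √(0.00113316) = 0.0336624.
z = (0.2791667 − 0.3520000)/0.0336624 = -0.0728333/0.0336624 = -2.1636.
p-value = P(Z < -2.164) ≈ 0.0152; since p < α = 0.1, reject H₀.

z = -2.1636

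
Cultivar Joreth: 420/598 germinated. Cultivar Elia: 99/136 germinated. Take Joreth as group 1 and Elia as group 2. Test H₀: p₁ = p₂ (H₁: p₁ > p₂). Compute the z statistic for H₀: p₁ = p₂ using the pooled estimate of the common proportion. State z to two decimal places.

p̂₁ = 420/598 ≈ 0.7023, p̂₂ = 99/136 ≈ 0.7279.
Pooled p̂ = (420+99)/(598+136) = 519/734 = 0.7071.
SE = √(0.207116 × 0.00902518) = 0.0432.
z = (0.7023 − 0.7279)/0.0432 = -0.0256/0.0432 = -0.59.

z = -0.59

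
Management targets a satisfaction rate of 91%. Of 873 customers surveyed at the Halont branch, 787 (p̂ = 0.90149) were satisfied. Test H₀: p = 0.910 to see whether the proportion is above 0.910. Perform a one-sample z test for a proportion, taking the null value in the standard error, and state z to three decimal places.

z = -0.879

p̂ = 787/873 ≈ 0.901489.
SE = √(p₀(1−p₀)/n) = √(0.0819/873) = 0.009686.
z = (0.901489 − 0.91)/0.009686 = -0.008511/0.009686 = -0.879.
p-value = P(Z > -0.879) ≈ 0.8102.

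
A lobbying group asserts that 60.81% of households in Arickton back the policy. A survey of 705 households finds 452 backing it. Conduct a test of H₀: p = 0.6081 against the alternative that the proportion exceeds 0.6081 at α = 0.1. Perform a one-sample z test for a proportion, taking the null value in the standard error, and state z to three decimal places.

p̂ = 452/705 ≈ 0.641135.
Under H₀, SE = √(0.6081·0.3919/705) = √(0.000338035) = 0.018386.
z = (0.641135 − 0.6081)/0.018386 = 0.033035/0.018386 = 1.797.
p-value = P(Z > 1.797) ≈ 0.0362, so at α = 0.1 we reject H₀.

z = 1.797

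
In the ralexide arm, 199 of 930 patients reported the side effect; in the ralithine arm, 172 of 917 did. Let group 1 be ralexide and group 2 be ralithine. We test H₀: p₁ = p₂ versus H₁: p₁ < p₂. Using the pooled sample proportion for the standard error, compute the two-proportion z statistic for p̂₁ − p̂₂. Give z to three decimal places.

p̂₁ = 199/930 ≈ 0.21398, p̂₂ = 172/917 ≈ 0.18757.
Pooled p̂ = (199+172)/(930+917) = 371/1847 = 0.20087.
SE = √(0.160519 × 0.00216578) = 0.01865.
z = (0.21398 − 0.18757)/0.01865 = 0.02641/0.01865 = 1.416.

z = 1.416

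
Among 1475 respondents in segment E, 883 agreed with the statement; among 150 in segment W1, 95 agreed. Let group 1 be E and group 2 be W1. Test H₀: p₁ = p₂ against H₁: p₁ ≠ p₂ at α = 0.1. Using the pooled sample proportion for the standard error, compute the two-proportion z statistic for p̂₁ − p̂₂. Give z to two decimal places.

z = -0.83

p̂₁ = 883/1475 = 0.5986, p̂₂ = 95/150 = 0.6333.
Pooled p̂ = (883+95)/(1475+150) = 978/1625 = 0.6018.
SE = √(p̂(1−p̂)(1/n₁+1/n₂)) = √(0.6018·0.3982·0.00734463) = √(0.00175997) = 0.0420.
z = (0.5986 − 0.6333)/0.0420 = -0.0347/0.0420 = -0.83.
Two-sided p-value ≈ 2·Φ(−0.827) = 0.4083. With α = 0.1, fail to reject H₀.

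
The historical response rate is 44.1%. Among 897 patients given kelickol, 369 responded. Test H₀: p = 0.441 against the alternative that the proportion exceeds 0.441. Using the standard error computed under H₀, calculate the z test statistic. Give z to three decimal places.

z = -1.787

p̂ = 369/897 = 0.41137.
SE = √(p₀(1−p₀)/n) = √(0.24652/897) = 0.01658.
z = (0.41137 − 0.441)/0.01658 = -0.02963/0.01658 = -1.787.
p-value = P(Z > -1.787) ≈ 0.9631.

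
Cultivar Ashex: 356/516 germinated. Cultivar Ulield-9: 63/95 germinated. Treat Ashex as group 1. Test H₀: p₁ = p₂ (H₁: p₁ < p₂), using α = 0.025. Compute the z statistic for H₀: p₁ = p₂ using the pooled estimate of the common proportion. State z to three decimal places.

z = 0.516

p̂₁ = 356/516 ≈ 0.68992, p̂₂ = 63/95 ≈ 0.66316.
Pooled p̂ = (356+63)/(516+95) = 419/611 = 0.68576.
SE = √(p̂(1−p̂)(1/n₁+1/n₂)) = √(0.68576·0.31424·0.0124643) = √(0.00268597) = 0.05183.
z = (0.68992 − 0.66316)/0.05183 = 0.02676/0.05183 = 0.516.
p-value = P(Z < 0.516) ≈ 0.6972; since p > α = 0.025, fail to reject H₀.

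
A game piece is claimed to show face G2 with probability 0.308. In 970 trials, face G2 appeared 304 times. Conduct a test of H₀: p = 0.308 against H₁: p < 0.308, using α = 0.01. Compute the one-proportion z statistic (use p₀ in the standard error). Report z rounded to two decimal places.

p̂ = 304/970 = 0.3134.
SE = √(p₀(1−p₀)/n) = √(0.21314/970) = 0.0148.
z = (0.3134 − 0.308)/0.0148 = 0.0054/0.0148 = 0.36.
p-value = P(Z < 0.364) ≈ 0.6422. With α = 0.01, fail to reject H₀.

z = 0.36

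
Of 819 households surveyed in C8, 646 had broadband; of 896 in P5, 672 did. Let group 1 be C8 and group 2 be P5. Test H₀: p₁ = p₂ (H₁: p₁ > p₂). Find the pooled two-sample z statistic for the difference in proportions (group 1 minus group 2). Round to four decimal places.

p̂₁ = 646/819 ≈ 0.7887668, p̂₂ = 672/896 ≈ 0.7500000.
Pooled p̂ = (646+672)/(819+896) = 1318/1715 = 0.7685131.
SE = √(0.177901 × 0.00233707) = 0.0203904.
z = (0.7887668 − 0.7500000)/0.0203904 = 0.0387668/0.0203904 = 1.9012.
p-value = P(Z > 1.901) ≈ 0.0286.

z = 1.9012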